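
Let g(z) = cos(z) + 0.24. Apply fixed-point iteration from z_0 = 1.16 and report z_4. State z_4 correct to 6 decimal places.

z_1 = g(1.160000) = 0.639340
z_2 = g(0.639340) = 1.042490
z_3 = g(1.042490) = 0.744071
z_4 = g(0.744071) = 0.975717

0.975717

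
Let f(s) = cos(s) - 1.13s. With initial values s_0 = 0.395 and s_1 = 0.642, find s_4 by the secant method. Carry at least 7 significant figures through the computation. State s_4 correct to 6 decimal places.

f(s_0) = 0.476647, f(s_1) = 0.075440
s_2 = 0.642000 - (0.075440)·(0.642000 - 0.395000)/(0.075440 - (0.476647)) = 0.688444; f(s_2) = -0.005706
s_3 = 0.688444 - (-0.005706)·(0.688444 - 0.642000)/(-0.005706 - (0.075440)) = 0.685178; f(s_3) = 0.000055
s_4 = 0.685178 - (0.000055)·(0.685178 - 0.688444)/(0.000055 - (-0.005706)) = 0.685209; f(s_4) = 0.000000

0.685209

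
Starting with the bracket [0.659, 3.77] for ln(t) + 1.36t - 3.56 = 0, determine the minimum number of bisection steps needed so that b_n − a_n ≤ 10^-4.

Initial width b − a = 3.77 − 0.659 = 3.111000.
After n steps the width is (b−a)/2^n; need (b−a)/2^n ≤ 10^-4.
So n ≥ log₂(3.111000/10^-4) = log₂(31110.0000) ≈ 14.9251.
Hence n = 15.

15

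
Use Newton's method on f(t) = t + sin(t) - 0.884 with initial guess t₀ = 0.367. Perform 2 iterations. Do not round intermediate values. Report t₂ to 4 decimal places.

0.4495

f'(t) = 1 + cos(t)
t_0 = 0.367000: f = -0.158183, f' = 1.933408 → t_1 = 0.367000 - (-0.158183)/(1.933408) = 0.448816
t_1 = 0.448816: f = -0.001285, f' = 1.900962 → t_2 = 0.448816 - (-0.001285)/(1.900962) = 0.449492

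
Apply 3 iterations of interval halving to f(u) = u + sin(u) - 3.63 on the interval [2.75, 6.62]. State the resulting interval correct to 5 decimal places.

f(2.750000) = -0.498339, f(6.620000) = 3.320482 (opposite signs)
step 1: m = 4.685000, f(m) = 0.055375 > 0 → root in [2.750000, 4.685000]
step 2: m = 3.717500, f(m) = -0.457096 < 0 → root in [3.717500, 4.685000]
step 3: m = 4.201250, f(m) = -0.300938 < 0 → root in [4.201250, 4.685000]

[4.20125, 4.68500]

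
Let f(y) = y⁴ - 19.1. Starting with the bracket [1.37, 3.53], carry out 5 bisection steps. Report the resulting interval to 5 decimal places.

f(1.370000) = -15.577246, f(3.530000) = 136.174029 (opposite signs)
step 1: m = 2.450000, f(m) = 16.930006 > 0 → root in [1.370000, 2.450000]
step 2: m = 1.910000, f(m) = -5.791366 < 0 → root in [1.910000, 2.450000]
step 3: m = 2.180000, f(m) = 3.485306 > 0 → root in [1.910000, 2.180000]
step 4: m = 2.045000, f(m) = -1.610667 < 0 → root in [2.045000, 2.180000]
step 5: m = 2.112500, f(m) = 0.815301 > 0 → root in [2.045000, 2.112500]

[2.04500, 2.11250]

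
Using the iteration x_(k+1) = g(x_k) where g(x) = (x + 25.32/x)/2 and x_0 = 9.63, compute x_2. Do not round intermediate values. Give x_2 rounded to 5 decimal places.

x_1 = g(9.630000) = 6.129642
x_2 = g(6.129642) = 5.130194

5.13019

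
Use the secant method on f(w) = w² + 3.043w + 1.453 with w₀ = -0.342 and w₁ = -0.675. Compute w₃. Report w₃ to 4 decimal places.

f(w_0) = 0.529258, f(w_1) = -0.145400
w_2 = -0.675000 - (-0.145400)·(-0.675000 - -0.342000)/(-0.145400 - (0.529258)) = -0.603233; f(w_2) = -0.018748
w_3 = -0.603233 - (-0.018748)·(-0.603233 - -0.675000)/(-0.018748 - (-0.145400)) = -0.592610; f(w_3) = 0.000875

-0.5926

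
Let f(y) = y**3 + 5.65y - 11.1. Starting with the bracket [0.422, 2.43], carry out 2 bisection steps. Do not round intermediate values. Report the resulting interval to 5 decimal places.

f(0.422000) = -8.640549, f(2.430000) = 16.978407 (opposite signs)
step 1: m = 1.426000, f(m) = -0.143363 < 0 → root in [1.426000, 2.430000]
step 2: m = 1.928000, f(m) = 6.959931 > 0 → root in [1.426000, 1.928000]

[1.42600, 1.92800]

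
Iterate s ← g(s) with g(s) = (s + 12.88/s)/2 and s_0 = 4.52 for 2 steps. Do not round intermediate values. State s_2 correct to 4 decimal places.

s_1 = g(4.520000) = 3.684779
s_2 = g(3.684779) = 3.590120

3.5901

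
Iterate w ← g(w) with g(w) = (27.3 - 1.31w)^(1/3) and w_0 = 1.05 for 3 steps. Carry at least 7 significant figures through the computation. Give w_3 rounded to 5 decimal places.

w_1 = g(1.050000) = 2.959626
w_2 = g(2.959626) = 2.861191
w_3 = g(2.861191) = 2.866432

2.86643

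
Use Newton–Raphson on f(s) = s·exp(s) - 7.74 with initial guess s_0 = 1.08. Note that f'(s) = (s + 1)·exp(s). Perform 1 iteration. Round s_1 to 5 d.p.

1.82446

s_0 = 1.080000: f = -4.559746, f' = 6.124933 → s_1 = 1.080000 - (-4.559746)/(6.124933) = 1.824456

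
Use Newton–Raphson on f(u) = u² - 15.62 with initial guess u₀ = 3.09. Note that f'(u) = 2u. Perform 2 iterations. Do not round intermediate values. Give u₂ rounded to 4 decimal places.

3.9540

u_0 = 3.090000: f = -6.071900, f' = 6.180000 → u_1 = 3.090000 - (-6.071900)/(6.180000) = 4.072508
u_1 = 4.072508: f = 0.965322, f' = 8.145016 → u_2 = 4.072508 - (0.965322)/(8.145016) = 3.953991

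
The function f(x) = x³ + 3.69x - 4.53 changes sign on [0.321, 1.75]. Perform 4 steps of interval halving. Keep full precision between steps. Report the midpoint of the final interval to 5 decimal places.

f(0.321000) = -3.312434, f(1.750000) = 7.286875 (opposite signs)
step 1: m = 1.035500, f(m) = 0.401320 > 0 → root in [0.321000, 1.035500]
step 2: m = 0.678250, f(m) = -1.715247 < 0 → root in [0.678250, 1.035500]
step 3: m = 0.856875, f(m) = -0.738984 < 0 → root in [0.856875, 1.035500]
step 4: m = 0.946188, f(m) = -0.191474 < 0 → root in [0.946188, 1.035500]
Midpoint of [0.946188, 1.035500] = 0.990844

0.99084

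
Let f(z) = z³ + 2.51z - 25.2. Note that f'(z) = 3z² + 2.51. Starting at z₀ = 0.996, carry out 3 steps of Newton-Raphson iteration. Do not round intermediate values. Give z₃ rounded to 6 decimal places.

z_0 = 0.996000: f = -21.711992, f' = 5.486048 → z_1 = 0.996000 - (-21.711992)/(5.486048) = 4.953674
z_1 = 4.953674: f = 108.791399, f' = 76.126672 → z_2 = 4.953674 - (108.791399)/(76.126672) = 3.524591
z_2 = 3.524591: f = 27.431791, f' = 39.778217 → z_3 = 3.524591 - (27.431791)/(39.778217) = 2.834972

2.834972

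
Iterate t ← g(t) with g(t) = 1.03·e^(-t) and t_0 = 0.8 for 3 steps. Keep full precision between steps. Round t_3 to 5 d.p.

t_1 = g(0.800000) = 0.462809
t_2 = g(0.462809) = 0.648398
t_3 = g(0.648398) = 0.538569

0.53857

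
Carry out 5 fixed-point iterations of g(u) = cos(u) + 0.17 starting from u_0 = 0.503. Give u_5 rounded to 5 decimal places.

u_1 = g(0.503000) = 1.046140
u_2 = g(1.046140) = 0.670915
u_3 = g(0.670915) = 0.953253
u_4 = g(0.953253) = 0.749034
u_5 = g(0.749034) = 0.902347

0.90235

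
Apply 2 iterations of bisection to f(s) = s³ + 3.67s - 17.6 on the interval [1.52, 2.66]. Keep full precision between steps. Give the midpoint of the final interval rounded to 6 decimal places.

2.232500

f(1.520000) = -8.509792, f(2.660000) = 10.983296 (opposite signs)
step 1: m = 2.090000, f(m) = -0.800371 < 0 → root in [2.090000, 2.660000]
step 2: m = 2.375000, f(m) = 4.512734 > 0 → root in [2.090000, 2.375000]
Midpoint of [2.090000, 2.375000] = 2.232500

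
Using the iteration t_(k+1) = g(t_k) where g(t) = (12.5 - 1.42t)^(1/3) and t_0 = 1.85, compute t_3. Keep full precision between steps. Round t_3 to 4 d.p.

t_1 = g(1.850000) = 2.145275
t_2 = g(2.145275) = 2.114466
t_3 = g(2.114466) = 2.117723

2.1177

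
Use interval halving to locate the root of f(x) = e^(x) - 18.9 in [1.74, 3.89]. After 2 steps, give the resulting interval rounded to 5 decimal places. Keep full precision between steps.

f(1.740000) = -13.202657, f(3.890000) = 30.010887 (opposite signs)
step 1: m = 2.815000, f(m) = -2.206824 < 0 → root in [2.815000, 3.890000]
step 2: m = 3.352500, f(m) = 9.674080 > 0 → root in [2.815000, 3.352500]

[2.81500, 3.35250]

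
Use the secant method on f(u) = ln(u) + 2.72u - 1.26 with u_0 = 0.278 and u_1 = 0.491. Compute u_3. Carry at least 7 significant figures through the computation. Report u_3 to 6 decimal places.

f(u_0) = -1.783974, f(u_1) = -0.635791
u_2 = 0.491000 - (-0.635791)·(0.491000 - 0.278000)/(-0.635791 - (-1.783974)) = 0.608946; f(u_2) = -0.099693
u_3 = 0.608946 - (-0.099693)·(0.608946 - 0.491000)/(-0.099693 - (-0.635791)) = 0.630879; f(u_3) = -0.004650

0.630879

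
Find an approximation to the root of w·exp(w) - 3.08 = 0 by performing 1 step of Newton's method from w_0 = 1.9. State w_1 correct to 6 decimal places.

1.403680

f'(w) = (w + 1)·exp(w)
w_0 = 1.900000: f = 9.623199, f' = 19.389094 → w_1 = 1.900000 - (9.623199)/(19.389094) = 1.403680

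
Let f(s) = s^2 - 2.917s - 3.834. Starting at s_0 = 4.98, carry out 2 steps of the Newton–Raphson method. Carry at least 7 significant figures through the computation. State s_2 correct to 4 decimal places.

3.9053

f'(s) = 2s - 2.917
s_0 = 4.980000: f = 6.439740, f' = 7.043000 → s_1 = 4.980000 - (6.439740)/(7.043000) = 4.065654
s_1 = 4.065654: f = 0.836029, f' = 5.214308 → s_2 = 4.065654 - (0.836029)/(5.214308) = 3.905320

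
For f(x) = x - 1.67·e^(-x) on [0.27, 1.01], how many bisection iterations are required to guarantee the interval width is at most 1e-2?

7

Initial width b − a = 1.01 − 0.27 = 0.740000.
After n steps the width is (b−a)/2^n; need (b−a)/2^n ≤ 1e-2.
So n ≥ log₂(0.740000/1e-2) = log₂(74.0000) ≈ 6.2095.
Hence n = 7.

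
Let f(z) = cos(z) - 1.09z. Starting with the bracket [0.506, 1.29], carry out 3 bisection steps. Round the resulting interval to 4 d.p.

f(0.506000) = 0.323150, f(1.290000) = -1.128979 (opposite signs)
step 1: m = 0.898000, f(m) = -0.355645 < 0 → root in [0.506000, 0.898000]
step 2: m = 0.702000, f(m) = -0.001628 < 0 → root in [0.506000, 0.702000]
step 3: m = 0.604000, f(m) = 0.164710 > 0 → root in [0.604000, 0.702000]

[0.6040, 0.7020]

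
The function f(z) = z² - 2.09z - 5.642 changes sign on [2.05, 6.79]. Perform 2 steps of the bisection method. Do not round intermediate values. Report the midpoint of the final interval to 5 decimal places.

f(2.050000) = -5.724000, f(6.790000) = 26.271000 (opposite signs)
step 1: m = 4.420000, f(m) = 4.656600 > 0 → root in [2.050000, 4.420000]
step 2: m = 3.235000, f(m) = -1.937925 < 0 → root in [3.235000, 4.420000]
Midpoint of [3.235000, 4.420000] = 3.827500

3.82750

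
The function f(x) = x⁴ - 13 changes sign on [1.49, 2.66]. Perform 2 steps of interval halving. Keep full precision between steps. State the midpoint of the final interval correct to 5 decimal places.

f(1.490000) = -8.071156, f(2.660000) = 37.064115 (opposite signs)
step 1: m = 2.075000, f(m) = 5.538407 > 0 → root in [1.490000, 2.075000]
step 2: m = 1.782500, f(m) = -2.904725 < 0 → root in [1.782500, 2.075000]
Midpoint of [1.782500, 2.075000] = 1.928750

1.92875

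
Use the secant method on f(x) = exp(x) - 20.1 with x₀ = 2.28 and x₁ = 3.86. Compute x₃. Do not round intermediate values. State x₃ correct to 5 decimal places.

f(x_0) = -10.323320, f(x_1) = 27.365351
x_2 = 3.860000 - (27.365351)·(3.860000 - 2.280000)/(27.365351 - (-10.323320)) = 2.712778; f(x_2) = -5.028908
x_3 = 2.712778 - (-5.028908)·(2.712778 - 3.860000)/(-5.028908 - (27.365351)) = 2.890874; f(x_3) = -2.090958

2.89087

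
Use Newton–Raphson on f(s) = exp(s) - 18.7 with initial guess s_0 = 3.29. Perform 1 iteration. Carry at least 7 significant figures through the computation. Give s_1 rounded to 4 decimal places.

Newton update: s ← s − f(s)/f'(s).
f'(s) = exp(s)
s_0 = 3.290000: f = 8.142864, f' = 26.842864 → s_1 = 3.290000 - (8.142864)/(26.842864) = 2.986647

2.9866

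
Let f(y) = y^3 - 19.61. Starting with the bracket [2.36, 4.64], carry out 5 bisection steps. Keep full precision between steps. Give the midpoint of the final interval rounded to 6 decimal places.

2.680625

f(2.360000) = -6.465744, f(4.640000) = 80.287344 (opposite signs)
step 1: m = 3.500000, f(m) = 23.265000 > 0 → root in [2.360000, 3.500000]
step 2: m = 2.930000, f(m) = 5.543757 > 0 → root in [2.360000, 2.930000]
step 3: m = 2.645000, f(m) = -1.105514 < 0 → root in [2.645000, 2.930000]
step 4: m = 2.787500, f(m) = 2.049311 > 0 → root in [2.645000, 2.787500]
step 5: m = 2.716250, f(m) = 0.430531 > 0 → root in [2.645000, 2.716250]
Midpoint of [2.645000, 2.716250] = 2.680625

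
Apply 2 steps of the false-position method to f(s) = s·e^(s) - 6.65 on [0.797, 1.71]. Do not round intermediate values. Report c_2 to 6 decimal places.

1.476355

f(0.797000) = -4.881557, f(1.710000) = 2.804524
step 1: c = 1.376861, f(c) = -1.194262 < 0 → new bracket [1.376861, 1.710000]
step 2: c = 1.476355, f(c) = -0.188047 < 0 → new bracket [1.476355, 1.710000]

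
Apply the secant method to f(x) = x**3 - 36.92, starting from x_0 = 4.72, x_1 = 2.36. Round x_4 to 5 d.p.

3.31388

f(x_0) = 68.234048, f(x_1) = -23.775744
x_2 = 2.360000 - (-23.775744)·(2.360000 - 4.720000)/(-23.775744 - (68.234048)) = 2.969835; f(x_2) = -10.726303
x_3 = 2.969835 - (-10.726303)·(2.969835 - 2.360000)/(-10.726303 - (-23.775744)) = 3.471103; f(x_3) = 4.901776
x_4 = 3.471103 - (4.901776)·(3.471103 - 2.969835)/(4.901776 - (-10.726303)) = 3.313879; f(x_4) = -0.527657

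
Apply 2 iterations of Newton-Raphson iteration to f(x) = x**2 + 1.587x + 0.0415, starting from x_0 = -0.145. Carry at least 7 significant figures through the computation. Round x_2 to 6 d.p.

-0.026521

f'(x) = 2x + 1.587
x_0 = -0.145000: f = -0.167590, f' = 1.297000 → x_1 = -0.145000 - (-0.167590)/(1.297000) = -0.015786
x_1 = -0.015786: f = 0.016696, f' = 1.555427 → x_2 = -0.015786 - (0.016696)/(1.555427) = -0.026521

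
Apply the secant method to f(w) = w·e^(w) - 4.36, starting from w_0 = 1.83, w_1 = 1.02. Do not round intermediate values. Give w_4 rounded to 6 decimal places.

f(w_0) = 7.048013, f(w_1) = -1.531341
w_2 = 1.020000 - (-1.531341)·(1.020000 - 1.830000)/(-1.531341 - (7.048013)) = 1.164578; f(w_2) = -0.628027
w_3 = 1.164578 - (-0.628027)·(1.164578 - 1.020000)/(-0.628027 - (-1.531341)) = 1.265096; f(w_3) = 0.122781
w_4 = 1.265096 - (0.122781)·(1.265096 - 1.164578)/(0.122781 - (-0.628027)) = 1.248658; f(w_4) = -0.007601

1.248658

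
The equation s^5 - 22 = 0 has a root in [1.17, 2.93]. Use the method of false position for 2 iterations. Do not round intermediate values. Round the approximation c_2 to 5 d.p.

f(1.170000) = -19.807552, f(2.930000) = 193.942488
step 1: c = 1.333094, f(c) = -17.789793 < 0 → new bracket [1.333094, 2.930000]
step 2: c = 1.467266, f(c) = -15.199443 < 0 → new bracket [1.467266, 2.930000]

1.46727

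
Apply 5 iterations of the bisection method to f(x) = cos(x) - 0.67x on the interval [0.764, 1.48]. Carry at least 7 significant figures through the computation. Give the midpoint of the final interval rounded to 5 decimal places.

0.90944

f(0.764000) = 0.210195, f(1.480000) = -0.900928 (opposite signs)
step 1: m = 1.122000, f(m) = -0.317859 < 0 → root in [0.764000, 1.122000]
step 2: m = 0.943000, f(m) = -0.044447 < 0 → root in [0.764000, 0.943000]
step 3: m = 0.853500, f(m) = 0.085505 > 0 → root in [0.853500, 0.943000]
step 4: m = 0.898250, f(m) = 0.021152 > 0 → root in [0.898250, 0.943000]
step 5: m = 0.920625, f(m) = -0.011496 < 0 → root in [0.898250, 0.920625]
Midpoint of [0.898250, 0.920625] = 0.909438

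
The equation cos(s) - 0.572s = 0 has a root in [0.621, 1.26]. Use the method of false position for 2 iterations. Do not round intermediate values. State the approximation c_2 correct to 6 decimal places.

0.976488

False-position update: c = (a·f(b) − b·f(a))/(f(b) − f(a)); replace the endpoint whose sign matches f(c).
f(0.621000) = 0.458085, f(1.260000) = -0.414903
step 1: c = 0.956304, f(c) = 0.029538 > 0 → new bracket [0.956304, 1.260000]
step 2: c = 0.976488, f(c) = 0.001385 > 0 → new bracket [0.976488, 1.260000]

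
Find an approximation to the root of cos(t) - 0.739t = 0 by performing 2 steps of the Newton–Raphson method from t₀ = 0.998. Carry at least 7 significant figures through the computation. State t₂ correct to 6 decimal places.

0.871263

Newton update: t ← t − f(t)/f'(t).
f'(t) = -sin(t) - 0.739
t_0 = 0.998000: f = -0.195538, f' = -1.579389 → t_1 = 0.998000 - (-0.195538)/(-1.579389) = 0.874194
t_1 = 0.874194: f = -0.004414, f' = -1.506027 → t_2 = 0.874194 - (-0.004414)/(-1.506027) = 0.871263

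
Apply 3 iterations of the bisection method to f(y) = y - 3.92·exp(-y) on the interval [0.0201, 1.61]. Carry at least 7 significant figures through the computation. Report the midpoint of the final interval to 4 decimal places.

f(0.020100) = -3.821895, f(1.610000) = 0.826441 (opposite signs)
step 1: m = 0.815050, f(m) = -0.920009 < 0 → root in [0.815050, 1.610000]
step 2: m = 1.212525, f(m) = 0.046539 > 0 → root in [0.815050, 1.212525]
step 3: m = 1.013788, f(m) = -0.408554 < 0 → root in [1.013788, 1.212525]
Midpoint of [1.013788, 1.212525] = 1.113156

1.1132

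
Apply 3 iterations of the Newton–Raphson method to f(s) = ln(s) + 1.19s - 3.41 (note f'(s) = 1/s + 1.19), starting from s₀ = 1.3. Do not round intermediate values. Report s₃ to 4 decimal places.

s_0 = 1.300000: f = -1.600636, f' = 1.959231 → s_1 = 1.300000 - (-1.600636)/(1.959231) = 2.116972
s_1 = 2.116972: f = -0.140817, f' = 1.662373 → s_2 = 2.116972 - (-0.140817)/(1.662373) = 2.201680
s_2 = 2.201680: f = -0.000780, f' = 1.644199 → s_3 = 2.201680 - (-0.000780)/(1.644199) = 2.202154

2.2022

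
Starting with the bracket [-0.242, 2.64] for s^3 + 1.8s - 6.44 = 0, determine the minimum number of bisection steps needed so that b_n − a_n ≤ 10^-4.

15

Initial width b − a = 2.64 − -0.242 = 2.882000.
After n steps the width is (b−a)/2^n; need (b−a)/2^n ≤ 10^-4.
So n ≥ log₂(2.882000/10^-4) = log₂(28820.0000) ≈ 14.8148.
Hence n = 15.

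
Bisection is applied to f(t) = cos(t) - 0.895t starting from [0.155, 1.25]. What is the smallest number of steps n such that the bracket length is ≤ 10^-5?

17

Initial width b − a = 1.25 − 0.155 = 1.095000.
After n steps the width is (b−a)/2^n; need (b−a)/2^n ≤ 10^-5.
So n ≥ log₂(1.095000/10^-5) = log₂(109500.0000) ≈ 16.7406.
Hence n = 17.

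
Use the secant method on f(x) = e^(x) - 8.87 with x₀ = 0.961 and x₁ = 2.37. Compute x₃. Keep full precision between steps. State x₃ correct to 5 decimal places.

Secant update: x_(k+1) = x_k − f(x_k)·(x_k − x_(k-1))/(f(x_k) − f(x_(k-1))).
f(x_0) = -6.255691, f(x_1) = 1.827392
x_2 = 2.370000 - (1.827392)·(2.370000 - 0.961000)/(1.827392 - (-6.255691)) = 2.051459; f(x_2) = -1.090760
x_3 = 2.051459 - (-1.090760)·(2.051459 - 2.370000)/(-1.090760 - (1.827392)) = 2.170524; f(x_3) = -0.107121

2.17052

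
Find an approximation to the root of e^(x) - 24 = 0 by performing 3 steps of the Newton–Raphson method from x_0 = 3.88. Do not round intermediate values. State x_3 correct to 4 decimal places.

f'(x) = e^(x)
x_0 = 3.880000: f = 24.424215, f' = 48.424215 → x_1 = 3.880000 - (24.424215)/(48.424215) = 3.375620
x_1 = 3.375620: f = 5.242403, f' = 29.242403 → x_2 = 3.375620 - (5.242403)/(29.242403) = 3.196346
x_2 = 3.196346: f = 0.443047, f' = 24.443047 → x_3 = 3.196346 - (0.443047)/(24.443047) = 3.178220

3.1782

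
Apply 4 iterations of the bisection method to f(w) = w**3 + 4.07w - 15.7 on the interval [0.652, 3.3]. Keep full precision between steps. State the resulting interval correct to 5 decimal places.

f(0.652000) = -12.769192, f(3.300000) = 33.668000 (opposite signs)
step 1: m = 1.976000, f(m) = 0.057762 > 0 → root in [0.652000, 1.976000]
step 2: m = 1.314000, f(m) = -8.083273 < 0 → root in [1.314000, 1.976000]
step 3: m = 1.645000, f(m) = -4.553439 < 0 → root in [1.645000, 1.976000]
step 4: m = 1.810500, f(m) = -2.396608 < 0 → root in [1.810500, 1.976000]

[1.81050, 1.97600]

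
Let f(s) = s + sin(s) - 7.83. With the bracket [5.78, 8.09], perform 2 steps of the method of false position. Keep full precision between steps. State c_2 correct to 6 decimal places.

7.135001

f(5.780000) = -2.532218, f(8.090000) = 1.232277
step 1: c = 7.333840, f(c) = 0.371589 > 0 → new bracket [5.780000, 7.333840]
step 2: c = 7.135001, f(c) = 0.057479 > 0 → new bracket [5.780000, 7.135001]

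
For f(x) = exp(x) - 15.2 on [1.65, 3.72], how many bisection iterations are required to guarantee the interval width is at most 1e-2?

Initial width b − a = 3.72 − 1.65 = 2.070000.
After n steps the width is (b−a)/2^n; need (b−a)/2^n ≤ 1e-2.
So n ≥ log₂(2.070000/1e-2) = log₂(207.0000) ≈ 7.6935.
Hence n = 8.

8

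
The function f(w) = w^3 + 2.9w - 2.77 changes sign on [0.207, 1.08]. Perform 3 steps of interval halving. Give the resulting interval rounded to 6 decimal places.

[0.752625, 0.861750]

f(0.207000) = -2.160830, f(1.080000) = 1.621712 (opposite signs)
step 1: m = 0.643500, f(m) = -0.637382 < 0 → root in [0.643500, 1.080000]
step 2: m = 0.861750, f(m) = 0.369022 > 0 → root in [0.643500, 0.861750]
step 3: m = 0.752625, f(m) = -0.161067 < 0 → root in [0.752625, 0.861750]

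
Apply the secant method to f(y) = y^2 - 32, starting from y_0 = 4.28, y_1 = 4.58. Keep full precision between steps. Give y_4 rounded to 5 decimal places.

f(y_0) = -13.681600, f(y_1) = -11.023600
y_2 = 4.580000 - (-11.023600)·(4.580000 - 4.280000)/(-11.023600 - (-13.681600)) = 5.824199; f(y_2) = 1.921290
y_3 = 5.824199 - (1.921290)·(5.824199 - 4.580000)/(1.921290 - (-11.023600)) = 5.639534; f(y_3) = -0.195659
y_4 = 5.639534 - (-0.195659)·(5.639534 - 5.824199)/(-0.195659 - (1.921290)) = 5.656601; f(y_4) = -0.002860

5.65660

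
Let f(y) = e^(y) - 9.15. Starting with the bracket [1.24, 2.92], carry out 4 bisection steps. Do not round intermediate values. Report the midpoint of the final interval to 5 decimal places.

2.23750

f(1.240000) = -5.694387, f(2.920000) = 9.391287 (opposite signs)
step 1: m = 2.080000, f(m) = -1.145531 < 0 → root in [2.080000, 2.920000]
step 2: m = 2.500000, f(m) = 3.032494 > 0 → root in [2.080000, 2.500000]
step 3: m = 2.290000, f(m) = 0.724938 > 0 → root in [2.080000, 2.290000]
step 4: m = 2.185000, f(m) = -0.259351 < 0 → root in [2.185000, 2.290000]
Midpoint of [2.185000, 2.290000] = 2.237500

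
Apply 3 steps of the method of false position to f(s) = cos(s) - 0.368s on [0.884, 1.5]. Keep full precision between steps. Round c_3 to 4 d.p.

1.1385

False-position update: c = (a·f(b) − b·f(a))/(f(b) − f(a)); replace the endpoint whose sign matches f(c).
f(0.884000) = 0.308751, f(1.500000) = -0.481263
step 1: c = 1.124743, f(c) = 0.017502 > 0 → new bracket [1.124743, 1.500000]
step 2: c = 1.137912, f(c) = 0.000740 > 0 → new bracket [1.137912, 1.500000]
step 3: c = 1.138467, f(c) = 0.000031 > 0 → new bracket [1.138467, 1.500000]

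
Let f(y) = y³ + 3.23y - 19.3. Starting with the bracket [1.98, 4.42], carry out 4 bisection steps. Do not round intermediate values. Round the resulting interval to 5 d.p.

f(1.980000) = -5.142208, f(4.420000) = 81.327488 (opposite signs)
step 1: m = 3.200000, f(m) = 23.804000 > 0 → root in [1.980000, 3.200000]
step 2: m = 2.590000, f(m) = 6.439679 > 0 → root in [1.980000, 2.590000]
step 3: m = 2.285000, f(m) = 0.011049 > 0 → root in [1.980000, 2.285000]
step 4: m = 2.132500, f(m) = -2.714361 < 0 → root in [2.132500, 2.285000]

[2.13250, 2.28500]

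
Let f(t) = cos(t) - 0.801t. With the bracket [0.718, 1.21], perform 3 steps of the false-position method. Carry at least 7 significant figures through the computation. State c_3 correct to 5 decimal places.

f(0.718000) = 0.178005, f(1.210000) = -0.616191
step 1: c = 0.828273, f(c) = 0.012702 > 0 → new bracket [0.828273, 1.210000]
step 2: c = 0.835983, f(c) = 0.000826 > 0 → new bracket [0.835983, 1.210000]
step 3: c = 0.836484, f(c) = 0.000053 > 0 → new bracket [0.836484, 1.210000]

0.83648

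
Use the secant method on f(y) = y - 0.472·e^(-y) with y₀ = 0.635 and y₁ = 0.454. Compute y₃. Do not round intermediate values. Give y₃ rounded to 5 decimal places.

Secant update: y_(k+1) = y_k − f(y_k)·(y_k − y_(k-1))/(f(y_k) − f(y_(k-1))).
f(y_0) = 0.384870, f(y_1) = 0.154241
y_2 = 0.454000 - (0.154241)·(0.454000 - 0.635000)/(0.154241 - (0.384870)) = 0.332950; f(y_2) = -0.005382
y_3 = 0.332950 - (-0.005382)·(0.332950 - 0.454000)/(-0.005382 - (0.154241)) = 0.337032; f(y_3) = 0.000077

0.33703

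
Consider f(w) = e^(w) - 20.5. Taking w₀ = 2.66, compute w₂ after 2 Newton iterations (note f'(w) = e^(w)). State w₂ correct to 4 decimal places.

3.0231

w_0 = 2.660000: f = -6.203711, f' = 14.296289 → w_1 = 2.660000 - (-6.203711)/(14.296289) = 3.093939
w_1 = 3.093939: f = 1.563806, f' = 22.063806 → w_2 = 3.093939 - (1.563806)/(22.063806) = 3.023062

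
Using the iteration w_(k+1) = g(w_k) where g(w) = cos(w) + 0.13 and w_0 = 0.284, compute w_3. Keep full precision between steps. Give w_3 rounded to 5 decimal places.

0.95953

w_1 = g(0.284000) = 1.089942
w_2 = g(1.089942) = 0.592536
w_3 = g(0.592536) = 0.959527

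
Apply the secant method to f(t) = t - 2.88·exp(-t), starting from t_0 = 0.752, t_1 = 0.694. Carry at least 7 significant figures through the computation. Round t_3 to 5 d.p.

f(t_0) = -0.605698, f(t_1) = -0.744772
t_2 = 0.694000 - (-0.744772)·(0.694000 - 0.752000)/(-0.744772 - (-0.605698)) = 1.004601; f(t_2) = -0.050028
t_3 = 1.004601 - (-0.050028)·(1.004601 - 0.694000)/(-0.050028 - (-0.744772)) = 1.026967; f(t_3) = -0.004336

1.02697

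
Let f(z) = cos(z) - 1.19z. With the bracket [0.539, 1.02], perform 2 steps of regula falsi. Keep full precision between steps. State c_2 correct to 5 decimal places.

f(0.539000) = 0.216812, f(1.020000) = -0.690434
step 1: c = 0.653949, f(c) = 0.015489 > 0 → new bracket [0.653949, 1.020000]
step 2: c = 0.661980, f(c) = 0.001020 > 0 → new bracket [0.661980, 1.020000]

0.66198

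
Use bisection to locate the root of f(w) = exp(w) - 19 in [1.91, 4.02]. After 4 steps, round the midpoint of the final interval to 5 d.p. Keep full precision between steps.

2.89906

f(1.910000) = -12.246911, f(4.020000) = 36.701106 (opposite signs)
step 1: m = 2.965000, f(m) = 0.394703 > 0 → root in [1.910000, 2.965000]
step 2: m = 2.437500, f(m) = -7.555606 < 0 → root in [2.437500, 2.965000]
step 3: m = 2.701250, f(m) = -4.101657 < 0 → root in [2.701250, 2.965000]
step 4: m = 2.833125, f(m) = -2.001502 < 0 → root in [2.833125, 2.965000]
Midpoint of [2.833125, 2.965000] = 2.899062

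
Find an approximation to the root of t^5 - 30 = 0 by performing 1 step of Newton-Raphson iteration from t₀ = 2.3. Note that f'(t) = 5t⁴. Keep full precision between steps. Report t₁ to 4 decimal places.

2.0544

t_0 = 2.300000: f = 34.363430, f' = 139.920500 → t_1 = 2.300000 - (34.363430)/(139.920500) = 2.054407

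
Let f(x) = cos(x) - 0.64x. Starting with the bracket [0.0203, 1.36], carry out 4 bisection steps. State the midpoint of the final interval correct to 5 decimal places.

f(0.020300) = 0.986802, f(1.360000) = -0.661161 (opposite signs)
step 1: m = 0.690150, f(m) = 0.329455 > 0 → root in [0.690150, 1.360000]
step 2: m = 1.025075, f(m) = -0.137013 < 0 → root in [0.690150, 1.025075]
step 3: m = 0.857613, f(m) = 0.105373 > 0 → root in [0.857613, 1.025075]
step 4: m = 0.941344, f(m) = -0.013758 < 0 → root in [0.857613, 0.941344]
Midpoint of [0.857613, 0.941344] = 0.899478

0.89948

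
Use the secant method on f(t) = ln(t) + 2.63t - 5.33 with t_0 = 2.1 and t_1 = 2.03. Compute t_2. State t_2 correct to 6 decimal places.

1.799793

f(t_0) = 0.934937, f(t_1) = 0.716936
t_2 = 2.030000 - (0.716936)·(2.030000 - 2.100000)/(0.716936 - (0.934937)) = 1.799793; f(t_2) = -0.008873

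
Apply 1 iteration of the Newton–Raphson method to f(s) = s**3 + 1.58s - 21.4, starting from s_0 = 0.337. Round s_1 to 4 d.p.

Newton update: s ← s − f(s)/f'(s).
f'(s) = 3s**2 + 1.58
s_0 = 0.337000: f = -20.829267, f' = 1.920707 → s_1 = 0.337000 - (-20.829267)/(1.920707) = 11.181583

11.1816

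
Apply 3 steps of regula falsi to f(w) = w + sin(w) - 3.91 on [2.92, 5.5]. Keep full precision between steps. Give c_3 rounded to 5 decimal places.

4.85093

False-position update: c = (a·f(b) − b·f(a))/(f(b) − f(a)); replace the endpoint whose sign matches f(c).
f(2.920000) = -0.770216, f(5.500000) = 0.884460
step 1: c = 4.120935, f(c) = -0.619196 < 0 → new bracket [4.120935, 5.500000]
step 2: c = 4.688825, f(c) = -0.220897 < 0 → new bracket [4.688825, 5.500000]
step 3: c = 4.850932, f(c) = -0.049486 < 0 → new bracket [4.850932, 5.500000]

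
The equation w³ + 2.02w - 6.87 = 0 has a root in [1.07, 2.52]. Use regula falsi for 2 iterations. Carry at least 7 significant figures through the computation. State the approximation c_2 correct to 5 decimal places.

False-position update: c = (a·f(b) − b·f(a))/(f(b) − f(a)); replace the endpoint whose sign matches f(c).
f(1.070000) = -3.483557, f(2.520000) = 14.223408
step 1: c = 1.355264, f(c) = -1.643099 < 0 → new bracket [1.355264, 2.520000]
step 2: c = 1.475881, f(c) = -0.673917 < 0 → new bracket [1.475881, 2.520000]

1.47588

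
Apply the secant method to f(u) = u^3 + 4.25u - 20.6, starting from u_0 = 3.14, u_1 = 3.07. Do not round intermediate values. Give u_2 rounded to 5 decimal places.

2.42547

Secant update: u_(k+1) = u_k − f(u_k)·(u_k − u_(k-1))/(f(u_k) − f(u_(k-1))).
f(u_0) = 23.704144, f(u_1) = 21.381943
u_2 = 3.070000 - (21.381943)·(3.070000 - 3.140000)/(21.381943 - (23.704144)) = 2.425467; f(u_2) = 3.976983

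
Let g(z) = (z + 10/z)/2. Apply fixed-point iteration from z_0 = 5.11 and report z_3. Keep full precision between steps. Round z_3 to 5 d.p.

z_1 = g(5.110000) = 3.533474
z_2 = g(3.533474) = 3.181775
z_3 = g(3.181775) = 3.162337

3.16234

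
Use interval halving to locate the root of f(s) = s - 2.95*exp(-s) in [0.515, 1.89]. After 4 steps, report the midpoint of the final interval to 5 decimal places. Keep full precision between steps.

1.07359

f(0.515000) = -1.247627, f(1.890000) = 1.444338 (opposite signs)
step 1: m = 1.202500, f(m) = 0.316196 > 0 → root in [0.515000, 1.202500]
step 2: m = 0.858750, f(m) = -0.391140 < 0 → root in [0.858750, 1.202500]
step 3: m = 1.030625, f(m) = -0.021888 < 0 → root in [1.030625, 1.202500]
step 4: m = 1.116562, f(m) = 0.150723 > 0 → root in [1.030625, 1.116562]
Midpoint of [1.030625, 1.116562] = 1.073594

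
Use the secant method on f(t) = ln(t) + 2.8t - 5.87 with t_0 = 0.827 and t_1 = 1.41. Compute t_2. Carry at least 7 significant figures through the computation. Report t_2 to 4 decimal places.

1.8349

Secant update: t_(k+1) = t_k − f(t_k)·(t_k − t_(k-1))/(f(t_k) − f(t_(k-1))).
f(t_0) = -3.744351, f(t_1) = -1.578410
t_2 = 1.410000 - (-1.578410)·(1.410000 - 0.827000)/(-1.578410 - (-3.744351)) = 1.834856; f(t_2) = -0.125436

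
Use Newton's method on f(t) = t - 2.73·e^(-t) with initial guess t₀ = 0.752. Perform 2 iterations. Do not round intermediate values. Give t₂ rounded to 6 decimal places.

Newton update: t ← t − f(t)/f'(t).
f'(t) = 1 + 2.73·e^(-t)
t_0 = 0.752000: f = -0.534984, f' = 2.286984 → t_1 = 0.752000 - (-0.534984)/(2.286984) = 0.985926
t_1 = 0.985926: f = -0.032620, f' = 2.018546 → t_2 = 0.985926 - (-0.032620)/(2.018546) = 1.002086

1.002086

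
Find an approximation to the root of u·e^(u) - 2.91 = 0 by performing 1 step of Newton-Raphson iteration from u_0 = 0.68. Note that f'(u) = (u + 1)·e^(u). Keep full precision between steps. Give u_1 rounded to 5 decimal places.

1.15277

Newton update: u ← u − f(u)/f'(u).
u_0 = 0.680000: f = -1.567763, f' = 3.316115 → u_1 = 0.680000 - (-1.567763)/(3.316115) = 1.152771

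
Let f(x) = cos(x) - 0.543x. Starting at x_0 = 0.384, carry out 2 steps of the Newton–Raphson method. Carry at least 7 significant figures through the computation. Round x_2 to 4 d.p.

f'(x) = -sin(x) - 0.543
x_0 = 0.384000: f = 0.718662, f' = -0.917632 → x_1 = 0.384000 - (0.718662)/(-0.917632) = 1.167170
x_1 = 1.167170: f = -0.241017, f' = -1.462643 → x_2 = 1.167170 - (-0.241017)/(-1.462643) = 1.002388

1.0024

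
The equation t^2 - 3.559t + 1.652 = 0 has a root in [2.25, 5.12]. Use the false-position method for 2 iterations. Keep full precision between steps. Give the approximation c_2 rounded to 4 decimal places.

2.7963

False-position update: c = (a·f(b) − b·f(a))/(f(b) − f(a)); replace the endpoint whose sign matches f(c).
f(2.250000) = -1.293250, f(5.120000) = 9.644320
step 1: c = 2.589347, f(c) = -0.858769 < 0 → new bracket [2.589347, 5.120000]
step 2: c = 2.796262, f(c) = -0.480816 < 0 → new bracket [2.796262, 5.120000]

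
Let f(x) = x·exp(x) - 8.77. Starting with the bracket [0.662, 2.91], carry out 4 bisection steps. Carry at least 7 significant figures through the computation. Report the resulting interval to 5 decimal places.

[1.64550, 1.78600]

f(0.662000) = -7.486603, f(2.910000) = 44.648284 (opposite signs)
step 1: m = 1.786000, f(m) = 1.884459 > 0 → root in [0.662000, 1.786000]
step 2: m = 1.224000, f(m) = -4.607465 < 0 → root in [1.224000, 1.786000]
step 3: m = 1.505000, f(m) = -1.991249 < 0 → root in [1.505000, 1.786000]
step 4: m = 1.645500, f(m) = -0.240384 < 0 → root in [1.645500, 1.786000]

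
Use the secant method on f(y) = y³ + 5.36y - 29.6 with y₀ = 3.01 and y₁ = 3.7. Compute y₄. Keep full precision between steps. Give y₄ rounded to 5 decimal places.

f(y_0) = 13.804501, f(y_1) = 40.885000
y_2 = 3.700000 - (40.885000)·(3.700000 - 3.010000)/(40.885000 - (13.804501)) = 2.658267; f(y_2) = 3.432645
y_3 = 2.658267 - (3.432645)·(2.658267 - 3.700000)/(3.432645 - (40.885000)) = 2.562788; f(y_3) = 0.968643
y_4 = 2.562788 - (0.968643)·(2.562788 - 2.658267)/(0.968643 - (3.432645)) = 2.525254; f(y_4) = 0.038674

2.52525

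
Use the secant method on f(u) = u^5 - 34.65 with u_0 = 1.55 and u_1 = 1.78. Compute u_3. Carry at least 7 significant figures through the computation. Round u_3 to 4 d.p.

1.9865

f(u_0) = -25.703390, f(u_1) = -16.781010
u_2 = 1.780000 - (-16.781010)·(1.780000 - 1.550000)/(-16.781010 - (-25.703390)) = 2.212579; f(u_2) = 18.376589
u_3 = 2.212579 - (18.376589)·(2.212579 - 1.780000)/(18.376589 - (-16.781010)) = 1.986473; f(u_3) = -3.717590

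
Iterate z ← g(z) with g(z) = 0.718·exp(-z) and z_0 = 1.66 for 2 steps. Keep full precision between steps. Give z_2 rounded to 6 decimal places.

0.626375

z_1 = g(1.660000) = 0.136520
z_2 = g(0.136520) = 0.626375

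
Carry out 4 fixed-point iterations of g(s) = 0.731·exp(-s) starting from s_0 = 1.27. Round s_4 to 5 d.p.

s_1 = g(1.270000) = 0.205288
s_2 = g(0.205288) = 0.595336
s_3 = g(0.595336) = 0.403057
s_4 = g(0.403057) = 0.488508

0.48851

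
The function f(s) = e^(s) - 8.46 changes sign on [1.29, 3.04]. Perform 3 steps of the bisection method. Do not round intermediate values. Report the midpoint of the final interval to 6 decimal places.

f(1.290000) = -4.827213, f(3.040000) = 12.445243 (opposite signs)
step 1: m = 2.165000, f(m) = 0.254602 > 0 → root in [1.290000, 2.165000]
step 2: m = 1.727500, f(m) = -2.833430 < 0 → root in [1.727500, 2.165000]
step 3: m = 1.946250, f(m) = -1.457621 < 0 → root in [1.946250, 2.165000]
Midpoint of [1.946250, 2.165000] = 2.055625

2.055625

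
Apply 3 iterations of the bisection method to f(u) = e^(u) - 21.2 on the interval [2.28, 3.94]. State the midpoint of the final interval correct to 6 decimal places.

f(2.280000) = -11.423320, f(3.940000) = 30.218601 (opposite signs)
step 1: m = 3.110000, f(m) = 1.221044 > 0 → root in [2.280000, 3.110000]
step 2: m = 2.695000, f(m) = -6.394481 < 0 → root in [2.695000, 3.110000]
step 3: m = 2.902500, f(m) = -2.980362 < 0 → root in [2.902500, 3.110000]
Midpoint of [2.902500, 3.110000] = 3.006250

3.006250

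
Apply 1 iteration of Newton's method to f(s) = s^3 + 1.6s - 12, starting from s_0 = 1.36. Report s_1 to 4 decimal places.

f'(s) = 3s^2 + 1.6
s_0 = 1.360000: f = -7.308544, f' = 7.148800 → s_1 = 1.360000 - (-7.308544)/(7.148800) = 2.382346

2.3823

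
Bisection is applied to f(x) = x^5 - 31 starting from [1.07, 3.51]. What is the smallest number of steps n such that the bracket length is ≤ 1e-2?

8

Initial width b − a = 3.51 − 1.07 = 2.440000.
After n steps the width is (b−a)/2^n; need (b−a)/2^n ≤ 1e-2.
So n ≥ log₂(2.440000/1e-2) = log₂(244.0000) ≈ 7.9307.
Hence n = 8.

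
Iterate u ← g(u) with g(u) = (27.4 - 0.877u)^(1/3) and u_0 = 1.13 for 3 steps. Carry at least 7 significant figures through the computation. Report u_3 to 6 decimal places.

u_1 = g(1.130000) = 2.977949
u_2 = g(2.977949) = 2.915742
u_3 = g(2.915742) = 2.917880

2.917880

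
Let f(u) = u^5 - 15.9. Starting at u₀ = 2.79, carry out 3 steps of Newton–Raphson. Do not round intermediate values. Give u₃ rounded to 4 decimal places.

f'(u) = 5u⁴
u_0 = 2.790000: f = 153.152274, f' = 302.961064 → u_1 = 2.790000 - (153.152274)/(302.961064) = 2.284482
u_1 = 2.284482: f = 46.321245, f' = 136.182393 → u_2 = 2.284482 - (46.321245)/(136.182393) = 1.944341
u_2 = 1.944341: f = 11.888296, f' = 71.459429 → u_3 = 1.944341 - (11.888296)/(71.459429) = 1.777976

1.7780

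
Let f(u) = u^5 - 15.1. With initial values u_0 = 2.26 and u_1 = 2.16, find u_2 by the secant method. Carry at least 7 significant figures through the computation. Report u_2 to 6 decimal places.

1.892663

Secant update: u_(k+1) = u_k − f(u_k)·(u_k − u_(k-1))/(f(u_k) − f(u_(k-1))).
f(u_0) = 43.857926, f(u_1) = 31.918498
u_2 = 2.160000 - (31.918498)·(2.160000 - 2.260000)/(31.918498 - (43.857926)) = 1.892663; f(u_2) = 9.186590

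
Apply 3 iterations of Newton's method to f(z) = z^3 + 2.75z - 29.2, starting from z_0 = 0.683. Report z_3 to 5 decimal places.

3.53445

Newton update: z ← z − f(z)/f'(z).
f'(z) = 3z^2 + 2.75
z_0 = 0.683000: f = -27.003138, f' = 4.149467 → z_1 = 0.683000 - (-27.003138)/(4.149467) = 7.190616
z_1 = 7.190616: f = 362.364702, f' = 157.864877 → z_2 = 7.190616 - (362.364702)/(157.864877) = 4.895206
z_2 = 4.895206: f = 101.565806, f' = 74.639111 → z_3 = 4.895206 - (101.565806)/(74.639111) = 3.534447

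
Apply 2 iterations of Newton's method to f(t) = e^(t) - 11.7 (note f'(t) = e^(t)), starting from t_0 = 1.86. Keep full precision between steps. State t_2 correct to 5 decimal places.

t_0 = 1.860000: f = -5.276263, f' = 6.423737 → t_1 = 1.860000 - (-5.276263)/(6.423737) = 2.681370
t_1 = 2.681370: f = 2.905085, f' = 14.605085 → t_2 = 2.681370 - (2.905085)/(14.605085) = 2.482461

2.48246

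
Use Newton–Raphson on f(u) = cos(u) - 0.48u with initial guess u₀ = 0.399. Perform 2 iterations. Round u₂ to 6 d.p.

1.050324

Newton update: u ← u − f(u)/f'(u).
f'(u) = -sin(u) - 0.48
u_0 = 0.399000: f = 0.729930, f' = -0.868497 → u_1 = 0.399000 - (0.729930)/(-0.868497) = 1.239452
u_1 = 1.239452: f = -0.269622, f' = -1.425606 → u_2 = 1.239452 - (-0.269622)/(-1.425606) = 1.050324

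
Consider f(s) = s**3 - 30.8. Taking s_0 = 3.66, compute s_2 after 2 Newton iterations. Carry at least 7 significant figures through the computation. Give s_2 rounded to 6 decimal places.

f'(s) = 3s**2
s_0 = 3.660000: f = 18.227896, f' = 40.186800 → s_1 = 3.660000 - (18.227896)/(40.186800) = 3.206421
s_1 = 3.206421: f = 2.165643, f' = 30.843403 → s_2 = 3.206421 - (2.165643)/(30.843403) = 3.136207

3.136207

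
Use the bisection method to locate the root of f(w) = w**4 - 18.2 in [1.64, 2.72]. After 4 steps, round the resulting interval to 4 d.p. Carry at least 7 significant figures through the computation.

f(1.640000) = -10.966052, f(2.720000) = 36.536323 (opposite signs)
step 1: m = 2.180000, f(m) = 4.385306 > 0 → root in [1.640000, 2.180000]
step 2: m = 1.910000, f(m) = -4.891366 < 0 → root in [1.910000, 2.180000]
step 3: m = 2.045000, f(m) = -0.710667 < 0 → root in [2.045000, 2.180000]
step 4: m = 2.112500, f(m) = 1.715301 > 0 → root in [2.045000, 2.112500]

[2.0450, 2.1125]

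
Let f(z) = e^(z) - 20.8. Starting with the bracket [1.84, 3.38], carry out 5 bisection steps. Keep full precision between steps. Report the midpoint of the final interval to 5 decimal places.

3.01906

f(1.840000) = -14.503462, f(3.380000) = 8.570771 (opposite signs)
step 1: m = 2.610000, f(m) = -7.200949 < 0 → root in [2.610000, 3.380000]
step 2: m = 2.995000, f(m) = -0.814640 < 0 → root in [2.995000, 3.380000]
step 3: m = 3.187500, f(m) = 3.427782 > 0 → root in [2.995000, 3.187500]
step 4: m = 3.091250, f(m) = 1.204566 > 0 → root in [2.995000, 3.091250]
step 5: m = 3.043125, f(m) = 0.170674 > 0 → root in [2.995000, 3.043125]
Midpoint of [2.995000, 3.043125] = 3.019062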